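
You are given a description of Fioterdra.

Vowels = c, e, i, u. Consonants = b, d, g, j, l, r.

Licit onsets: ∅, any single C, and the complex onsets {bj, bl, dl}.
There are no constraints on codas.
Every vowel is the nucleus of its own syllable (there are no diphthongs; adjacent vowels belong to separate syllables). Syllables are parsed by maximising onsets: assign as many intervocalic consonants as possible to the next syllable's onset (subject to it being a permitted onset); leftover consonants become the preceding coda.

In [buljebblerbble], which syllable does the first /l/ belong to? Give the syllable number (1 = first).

The vowels are u, e, e, e — 4 nuclei, so 4 syllables.
/u…e/ gap (V1→V2): /lj/ splits as /l/ + /j/ (/j/ is the longest suffix that is a licit onset).
/e…e/ gap (V2→V3): /bbl/ — longest licit onset from the right is /bl/, leaving /b/ as coda.
/e…e/ gap (V3→V4): /rbbl/; trying suffixes from longest down, /bl/ is the first permitted one, so coda /rb/ | onset /bl/.
Putting it together: bul.jeb.blerb.ble.
The first /l/ is in the coda of syllable 1 (/bul/).

1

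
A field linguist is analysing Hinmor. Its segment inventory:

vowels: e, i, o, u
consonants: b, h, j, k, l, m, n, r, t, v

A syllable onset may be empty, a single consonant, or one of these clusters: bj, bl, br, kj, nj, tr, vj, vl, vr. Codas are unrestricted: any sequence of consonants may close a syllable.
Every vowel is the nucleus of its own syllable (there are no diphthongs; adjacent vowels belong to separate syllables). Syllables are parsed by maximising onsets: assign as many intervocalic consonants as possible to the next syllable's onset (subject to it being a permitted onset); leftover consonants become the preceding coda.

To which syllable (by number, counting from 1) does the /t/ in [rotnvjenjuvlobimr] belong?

1

Nuclei (vowels): o, e, u, o, i → 5 syllables.
V1 /o/ – V2 /e/: cluster /tnvj/ — the longest permitted-onset suffix is /vj/; onset = /vj/, preceding coda = /tn/.
V2 /e/ – V3 /u/: /nj/ — entire cluster is a permitted onset → onset /nj/, coda ∅.
V3 /u/ – V4 /o/: /vl/ is a licit onset in full, so it all attaches to the next syllable.
V4 /o/ – V5 /i/: just /b/ — single C goes to the following onset.
So the parse is rotn.vje.nju.vlo.bimr.
The /t/ is in the coda of syllable 1 (/rotn/).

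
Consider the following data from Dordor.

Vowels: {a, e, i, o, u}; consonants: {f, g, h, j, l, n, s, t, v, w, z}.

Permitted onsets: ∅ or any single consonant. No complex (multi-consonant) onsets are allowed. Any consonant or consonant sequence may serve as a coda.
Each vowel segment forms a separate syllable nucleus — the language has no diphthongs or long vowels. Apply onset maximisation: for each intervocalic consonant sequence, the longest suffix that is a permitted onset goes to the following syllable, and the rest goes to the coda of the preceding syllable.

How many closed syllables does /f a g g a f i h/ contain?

2

Nuclei (vowels): a, a, i → 3 syllables.
/a…a/ gap (V1→V2): /gg/ — longest licit onset from the right is /g/, leaving /g/ as coda.
/a…i/ gap (V2→V3): /f/ → onset of the next syllable (single consonants are always licit onsets).
Putting it together: fag.ga.fih.
Classifying each syllable: /fag/ (closed), /ga/ (open), /fih/ (closed).
Closed syllables: 2.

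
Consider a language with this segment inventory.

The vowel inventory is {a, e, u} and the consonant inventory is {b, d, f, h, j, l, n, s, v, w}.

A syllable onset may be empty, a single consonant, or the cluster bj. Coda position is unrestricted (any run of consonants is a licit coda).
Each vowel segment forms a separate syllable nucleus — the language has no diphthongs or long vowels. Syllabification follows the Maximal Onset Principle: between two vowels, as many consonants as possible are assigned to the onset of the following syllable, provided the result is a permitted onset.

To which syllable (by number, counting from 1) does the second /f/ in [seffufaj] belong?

2

The vowels are e, u, a — 3 nuclei, so 3 syllables.
V1 /e/ – V2 /u/: /ff/ — longest licit onset from the right is /f/, leaving /f/ as coda.
V2 /u/ – V3 /a/: /f/ → onset of the next syllable (single consonants are always licit onsets).
Result: sef.fu.faj.
The second /f/ is in the onset of syllable 2 (/fu/).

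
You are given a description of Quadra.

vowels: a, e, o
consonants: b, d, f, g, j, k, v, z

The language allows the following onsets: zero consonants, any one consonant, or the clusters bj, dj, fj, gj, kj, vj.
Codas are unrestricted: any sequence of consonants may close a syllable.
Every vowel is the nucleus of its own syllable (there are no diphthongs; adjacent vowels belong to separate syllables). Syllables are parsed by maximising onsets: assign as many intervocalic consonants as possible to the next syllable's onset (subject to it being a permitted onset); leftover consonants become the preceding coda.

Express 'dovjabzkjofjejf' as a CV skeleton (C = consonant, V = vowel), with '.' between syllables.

Nuclei (vowels): o, a, o, e → 4 syllables.
σ1/σ2 boundary: /vj/ — entire cluster is a permitted onset → onset /vj/, coda ∅.
σ2/σ3 boundary: /bzkj/ splits as /bz/ + /kj/ (/kj/ is the longest suffix that is a licit onset).
σ3/σ4 boundary: cluster /fj/ — /fj/ is itself a permitted onset, so the whole cluster goes right; preceding coda = ∅.
So the parse is do.vjabz.kjo.fjejf.
Mapping each syllable to C/V: /do/ → CV, /vjabz/ → CCVCC, /kjo/ → CCV, /fjejf/ → CCVCC.

CV.CCVCC.CCV.CCVCC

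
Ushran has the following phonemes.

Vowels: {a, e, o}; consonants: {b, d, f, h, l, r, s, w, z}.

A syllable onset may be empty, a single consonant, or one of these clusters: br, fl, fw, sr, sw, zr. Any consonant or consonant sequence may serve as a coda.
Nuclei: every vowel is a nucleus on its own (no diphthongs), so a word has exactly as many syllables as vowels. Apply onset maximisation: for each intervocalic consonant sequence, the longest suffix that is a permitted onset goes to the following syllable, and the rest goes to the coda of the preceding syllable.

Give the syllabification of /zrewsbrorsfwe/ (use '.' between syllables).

Vowels present: e, o, e; each is a nucleus, giving 3 syllables.
/e…o/ gap (V1→V2): cluster /wsbr/ — the longest permitted-onset suffix is /br/; onset = /br/, preceding coda = /ws/.
/o…e/ gap (V2→V3): /rsfw/ splits as /rs/ + /fw/ (/fw/ is the longest suffix that is a licit onset).

zrews.brors.fwe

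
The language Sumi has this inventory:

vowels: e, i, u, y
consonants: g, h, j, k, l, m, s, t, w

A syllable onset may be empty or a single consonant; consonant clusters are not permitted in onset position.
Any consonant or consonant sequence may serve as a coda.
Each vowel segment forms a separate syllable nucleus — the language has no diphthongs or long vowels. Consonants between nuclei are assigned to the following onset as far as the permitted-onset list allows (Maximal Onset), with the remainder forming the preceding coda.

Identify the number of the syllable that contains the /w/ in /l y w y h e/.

2

Vowels present: y, y, e; each is a nucleus, giving 3 syllables.
σ1/σ2 boundary: /w/ → onset of the next syllable (single consonants are always licit onsets).
σ2/σ3 boundary: /h/ is a single consonant, so it becomes the next onset.
Syllabification: ly.wy.he.
The /w/ is in the onset of syllable 2 (/wy/).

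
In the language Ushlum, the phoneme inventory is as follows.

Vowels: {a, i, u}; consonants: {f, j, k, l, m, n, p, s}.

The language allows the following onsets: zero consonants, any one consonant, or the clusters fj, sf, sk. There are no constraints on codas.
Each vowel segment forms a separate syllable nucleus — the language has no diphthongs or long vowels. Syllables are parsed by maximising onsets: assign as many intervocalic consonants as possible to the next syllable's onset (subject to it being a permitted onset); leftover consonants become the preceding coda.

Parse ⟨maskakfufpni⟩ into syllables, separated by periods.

Nuclei (vowels): a, a, u, i → 4 syllables.
V1 /a/ – V2 /a/: /sk/ is a licit onset in full, so it all attaches to the next syllable.
V2 /a/ – V3 /u/: /kf/; trying suffixes from longest down, /f/ is the first permitted one, so coda /k/ | onset /f/.
V3 /u/ – V4 /i/: cluster /fpn/ — the longest permitted-onset suffix is /n/; onset = /n/, preceding coda = /fp/.

ma.skak.fufp.ni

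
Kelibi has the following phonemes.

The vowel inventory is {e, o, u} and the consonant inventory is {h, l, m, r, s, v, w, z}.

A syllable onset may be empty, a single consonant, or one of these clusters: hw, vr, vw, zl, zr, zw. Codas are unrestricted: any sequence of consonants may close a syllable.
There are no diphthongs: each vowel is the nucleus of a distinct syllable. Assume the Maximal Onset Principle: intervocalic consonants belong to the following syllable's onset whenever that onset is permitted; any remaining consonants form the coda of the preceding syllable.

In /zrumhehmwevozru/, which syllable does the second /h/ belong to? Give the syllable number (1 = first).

2

Nuclei (vowels): u, e, e, o, u → 5 syllables.
/u…e/ gap (V1→V2): /mh/ — longest licit onset from the right is /h/, leaving /m/ as coda.
/e…e/ gap (V2→V3): /hmw/ splits as /hm/ + /w/ (/w/ is the longest suffix that is a licit onset).
/e…o/ gap (V3→V4): /v/ → onset of the next syllable (single consonants are always licit onsets).
/o…u/ gap (V4→V5): cluster /zr/ — /zr/ is itself a permitted onset, so the whole cluster goes right; preceding coda = ∅.
Syllabification: zrum.hehm.we.vo.zru.
The second /h/ is in the coda of syllable 2 (/hehm/).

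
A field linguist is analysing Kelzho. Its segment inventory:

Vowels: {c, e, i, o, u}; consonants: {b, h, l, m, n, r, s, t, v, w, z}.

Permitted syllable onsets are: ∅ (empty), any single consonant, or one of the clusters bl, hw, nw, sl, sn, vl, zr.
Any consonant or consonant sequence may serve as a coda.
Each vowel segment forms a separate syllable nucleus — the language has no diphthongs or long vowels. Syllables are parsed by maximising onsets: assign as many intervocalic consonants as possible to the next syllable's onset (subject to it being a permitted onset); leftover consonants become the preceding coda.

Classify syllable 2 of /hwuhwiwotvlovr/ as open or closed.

The vowels are u, i, o, o — 4 nuclei, so 4 syllables.
/u…i/ gap (V1→V2): cluster /hw/ — /hw/ is itself a permitted onset, so the whole cluster goes right; preceding coda = ∅.
/i…o/ gap (V2→V3): /w/ → onset of the next syllable (single consonants are always licit onsets).
/o…o/ gap (V3→V4): cluster /tvl/ — the longest permitted-onset suffix is /vl/; onset = /vl/, preceding coda = /t/.
So the parse is hwu.hwi.wot.vlovr.
Syllable 2 is /hwi/; it ends in its nucleus with no coda, so it is open.

open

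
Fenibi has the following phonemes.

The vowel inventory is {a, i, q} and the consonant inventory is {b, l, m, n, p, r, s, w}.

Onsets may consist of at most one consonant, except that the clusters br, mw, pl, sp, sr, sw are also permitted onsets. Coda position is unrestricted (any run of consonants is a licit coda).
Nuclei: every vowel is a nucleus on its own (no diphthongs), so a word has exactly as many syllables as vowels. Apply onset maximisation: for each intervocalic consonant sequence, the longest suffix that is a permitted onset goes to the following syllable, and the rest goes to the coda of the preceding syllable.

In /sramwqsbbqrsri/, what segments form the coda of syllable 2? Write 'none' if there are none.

Nuclei (vowels): a, q, q, i → 4 syllables.
V1 /a/ – V2 /q/: cluster /mw/ — /mw/ is itself a permitted onset, so the whole cluster goes right; preceding coda = ∅.
V2 /q/ – V3 /q/: /sbb/ — longest licit onset from the right is /b/, leaving /sb/ as coda.
V3 /q/ – V4 /i/: /rsr/; trying suffixes from longest down, /sr/ is the first permitted one, so coda /r/ | onset /sr/.
So the parse is sra.mwqsb.bqr.sri.
Syllable 2 is /mwqsb/: onset /mw/, nucleus /q/, coda /sb/.

sb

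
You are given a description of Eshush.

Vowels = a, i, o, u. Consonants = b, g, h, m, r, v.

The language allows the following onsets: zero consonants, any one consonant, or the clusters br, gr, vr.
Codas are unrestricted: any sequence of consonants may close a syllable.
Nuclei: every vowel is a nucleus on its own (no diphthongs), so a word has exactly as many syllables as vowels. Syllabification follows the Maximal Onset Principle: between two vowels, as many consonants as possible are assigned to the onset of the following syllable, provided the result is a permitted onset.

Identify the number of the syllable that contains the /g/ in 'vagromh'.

2

The vowels are a, o — 2 nuclei, so 2 syllables.
Between /a/ (V1) and /o/ (V2): cluster /gr/ — /gr/ is itself a permitted onset, so the whole cluster goes right; preceding coda = ∅.
Syllabification: va.gromh.
The /g/ is in the onset of syllable 2 (/gromh/).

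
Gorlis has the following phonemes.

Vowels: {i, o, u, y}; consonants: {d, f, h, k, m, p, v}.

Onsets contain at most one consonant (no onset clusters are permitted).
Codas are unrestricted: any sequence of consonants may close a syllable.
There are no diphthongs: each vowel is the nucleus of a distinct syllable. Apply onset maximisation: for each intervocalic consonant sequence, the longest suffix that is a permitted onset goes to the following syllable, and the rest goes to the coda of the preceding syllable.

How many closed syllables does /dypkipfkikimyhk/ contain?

The vowels are y, i, i, i, y — 5 nuclei, so 5 syllables.
Between /y/ (V1) and /i/ (V2): /pk/ splits as /p/ + /k/ (/k/ is the longest suffix that is a licit onset).
Between /i/ (V2) and /i/ (V3): /pfk/ — longest licit onset from the right is /k/, leaving /pf/ as coda.
Between /i/ (V3) and /i/ (V4): /k/ → onset of the next syllable (single consonants are always licit onsets).
Between /i/ (V4) and /y/ (V5): /m/ is a single consonant, so it becomes the next onset.
Result: dyp.kipf.ki.ki.myhk.
Classifying each syllable: /dyp/ (closed), /kipf/ (closed), /ki/ (open), /ki/ (open), /myhk/ (closed).
Closed syllables: 3.

3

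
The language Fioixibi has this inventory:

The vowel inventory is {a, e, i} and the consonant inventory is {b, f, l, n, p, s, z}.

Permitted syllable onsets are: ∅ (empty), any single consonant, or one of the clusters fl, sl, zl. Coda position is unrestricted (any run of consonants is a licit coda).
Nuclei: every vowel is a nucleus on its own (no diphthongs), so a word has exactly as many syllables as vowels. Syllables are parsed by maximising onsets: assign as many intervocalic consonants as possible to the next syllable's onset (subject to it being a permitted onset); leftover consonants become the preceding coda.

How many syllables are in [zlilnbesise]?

The vowels are i, e, i, e — 4 nuclei, so 4 syllables.

4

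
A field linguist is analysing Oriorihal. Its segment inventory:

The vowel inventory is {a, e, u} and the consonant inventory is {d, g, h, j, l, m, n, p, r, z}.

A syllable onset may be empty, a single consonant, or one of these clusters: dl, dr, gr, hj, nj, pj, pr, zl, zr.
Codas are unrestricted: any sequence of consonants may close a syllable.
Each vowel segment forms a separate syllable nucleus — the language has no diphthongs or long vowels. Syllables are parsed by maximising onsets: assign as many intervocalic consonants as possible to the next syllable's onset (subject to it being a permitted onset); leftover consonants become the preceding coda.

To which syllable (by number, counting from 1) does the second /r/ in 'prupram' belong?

2

Vowels present: u, a; each is a nucleus, giving 2 syllables.
/u…a/ gap (V1→V2): /pr/ — entire cluster is a permitted onset → onset /pr/, coda ∅.
Putting it together: pru.pram.
The second /r/ is in the onset of syllable 2 (/pram/).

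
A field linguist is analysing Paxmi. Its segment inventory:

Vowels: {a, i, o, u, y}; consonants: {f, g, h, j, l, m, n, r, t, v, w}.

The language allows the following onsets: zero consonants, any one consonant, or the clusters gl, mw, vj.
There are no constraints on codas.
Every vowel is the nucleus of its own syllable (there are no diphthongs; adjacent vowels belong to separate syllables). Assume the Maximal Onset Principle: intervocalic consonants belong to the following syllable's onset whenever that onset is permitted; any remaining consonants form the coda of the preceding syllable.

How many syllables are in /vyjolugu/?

Vowels present: y, o, u, u; each is a nucleus, giving 4 syllables.

4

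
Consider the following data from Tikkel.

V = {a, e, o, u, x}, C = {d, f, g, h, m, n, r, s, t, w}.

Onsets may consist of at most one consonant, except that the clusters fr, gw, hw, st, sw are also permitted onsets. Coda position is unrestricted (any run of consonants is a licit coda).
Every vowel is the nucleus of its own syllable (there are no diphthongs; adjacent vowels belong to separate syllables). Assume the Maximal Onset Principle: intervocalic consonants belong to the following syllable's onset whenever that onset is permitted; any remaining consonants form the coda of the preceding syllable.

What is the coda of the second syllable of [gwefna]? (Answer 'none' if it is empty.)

Nuclei (vowels): e, a → 2 syllables.
/e…a/ gap (V1→V2): /fn/; trying suffixes from longest down, /n/ is the first permitted one, so coda /f/ | onset /n/.
Syllabification: gwef.na.
Syllable 2 is /na/: onset /n/, nucleus /a/, coda ∅.

none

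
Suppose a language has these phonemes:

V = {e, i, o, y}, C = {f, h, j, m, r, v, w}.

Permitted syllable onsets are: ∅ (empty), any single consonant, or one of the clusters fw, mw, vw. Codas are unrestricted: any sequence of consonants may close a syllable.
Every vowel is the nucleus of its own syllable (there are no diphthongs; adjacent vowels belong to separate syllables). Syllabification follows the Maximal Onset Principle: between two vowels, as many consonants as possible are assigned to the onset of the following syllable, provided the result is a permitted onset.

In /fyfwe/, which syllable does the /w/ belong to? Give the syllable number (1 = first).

2

The vowels are y, e — 2 nuclei, so 2 syllables.
Between /y/ (V1) and /e/ (V2): /fw/ — entire cluster is a permitted onset → onset /fw/, coda ∅.
So the parse is fy.fwe.
The /w/ is in the onset of syllable 2 (/fwe/).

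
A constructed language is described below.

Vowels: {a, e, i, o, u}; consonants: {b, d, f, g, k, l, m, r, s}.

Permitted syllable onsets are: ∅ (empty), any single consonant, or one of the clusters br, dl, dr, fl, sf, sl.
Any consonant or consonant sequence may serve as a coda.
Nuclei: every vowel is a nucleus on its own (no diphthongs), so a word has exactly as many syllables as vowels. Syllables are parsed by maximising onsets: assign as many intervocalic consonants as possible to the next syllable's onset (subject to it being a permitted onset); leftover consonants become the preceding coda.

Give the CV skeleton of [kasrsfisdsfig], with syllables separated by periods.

CVCC.CCVCC.CCVC

Nuclei (vowels): a, i, i → 3 syllables.
σ1/σ2 boundary: cluster /srsf/ — the longest permitted-onset suffix is /sf/; onset = /sf/, preceding coda = /sr/.
σ2/σ3 boundary: /sdsf/ splits as /sd/ + /sf/ (/sf/ is the longest suffix that is a licit onset).
So the parse is kasr.sfisd.sfig.
Mapping each syllable to C/V: /kasr/ → CVCC, /sfisd/ → CCVCC, /sfig/ → CCVC.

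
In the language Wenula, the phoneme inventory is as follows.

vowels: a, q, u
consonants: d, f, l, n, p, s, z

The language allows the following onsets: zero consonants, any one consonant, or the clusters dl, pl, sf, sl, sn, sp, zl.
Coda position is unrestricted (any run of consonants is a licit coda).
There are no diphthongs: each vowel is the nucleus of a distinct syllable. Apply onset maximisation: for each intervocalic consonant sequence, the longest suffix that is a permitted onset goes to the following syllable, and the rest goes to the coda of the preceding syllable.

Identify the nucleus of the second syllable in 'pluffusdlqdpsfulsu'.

Nuclei (vowels): u, u, q, u, u → 5 syllables.
The second nucleus (vowel 2 from the left) is /u/.

u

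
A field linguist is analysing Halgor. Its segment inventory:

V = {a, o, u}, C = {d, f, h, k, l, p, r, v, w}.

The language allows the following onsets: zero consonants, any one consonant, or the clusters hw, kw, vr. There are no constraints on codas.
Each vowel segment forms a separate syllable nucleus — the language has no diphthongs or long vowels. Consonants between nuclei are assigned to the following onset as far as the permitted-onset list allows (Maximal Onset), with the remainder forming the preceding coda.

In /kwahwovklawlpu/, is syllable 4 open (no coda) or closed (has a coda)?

Nuclei (vowels): a, o, a, u → 4 syllables.
/a…o/ gap (V1→V2): /hw/ is a licit onset in full, so it all attaches to the next syllable.
/o…a/ gap (V2→V3): /vkl/ splits as /vk/ + /l/ (/l/ is the longest suffix that is a licit onset).
/a…u/ gap (V3→V4): /wlp/ splits as /wl/ + /p/ (/p/ is the longest suffix that is a licit onset).
Syllabification: kwa.hwovk.lawl.pu.
Syllable 4 is /pu/; it ends in its nucleus with no coda, so it is open.

open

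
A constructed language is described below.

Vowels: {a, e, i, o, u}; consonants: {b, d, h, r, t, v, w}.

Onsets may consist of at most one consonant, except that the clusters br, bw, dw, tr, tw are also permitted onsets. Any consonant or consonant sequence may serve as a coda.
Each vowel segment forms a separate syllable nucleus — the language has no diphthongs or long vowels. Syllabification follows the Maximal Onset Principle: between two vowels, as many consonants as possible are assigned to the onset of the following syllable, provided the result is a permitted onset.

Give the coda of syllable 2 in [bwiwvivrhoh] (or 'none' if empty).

vr

Nuclei (vowels): i, i, o → 3 syllables.
/i…i/ gap (V1→V2): /wv/; trying suffixes from longest down, /v/ is the first permitted one, so coda /w/ | onset /v/.
/i…o/ gap (V2→V3): cluster /vrh/ — the longest permitted-onset suffix is /h/; onset = /h/, preceding coda = /vr/.
So the parse is bwiw.vivr.hoh.
Syllable 2 is /vivr/: onset /v/, nucleus /i/, coda /vr/.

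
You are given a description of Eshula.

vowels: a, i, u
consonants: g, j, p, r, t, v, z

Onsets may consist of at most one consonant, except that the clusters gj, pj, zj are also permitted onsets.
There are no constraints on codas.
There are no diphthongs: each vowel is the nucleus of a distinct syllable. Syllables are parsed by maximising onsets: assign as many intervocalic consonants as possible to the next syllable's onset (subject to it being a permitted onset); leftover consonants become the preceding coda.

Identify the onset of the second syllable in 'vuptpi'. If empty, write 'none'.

p

The vowels are u, i — 2 nuclei, so 2 syllables.
V1 /u/ – V2 /i/: /ptp/; trying suffixes from longest down, /p/ is the first permitted one, so coda /pt/ | onset /p/.
Putting it together: vupt.pi.
Syllable 2 is /pi/: onset /p/, nucleus /i/, coda ∅.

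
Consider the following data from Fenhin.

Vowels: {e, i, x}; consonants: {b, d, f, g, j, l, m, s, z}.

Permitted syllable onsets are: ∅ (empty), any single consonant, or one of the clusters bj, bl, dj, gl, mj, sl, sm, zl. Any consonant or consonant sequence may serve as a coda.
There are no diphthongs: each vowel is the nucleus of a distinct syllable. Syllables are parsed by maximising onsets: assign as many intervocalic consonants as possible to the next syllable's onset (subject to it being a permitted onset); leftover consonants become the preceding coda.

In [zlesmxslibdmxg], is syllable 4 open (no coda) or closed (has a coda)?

Vowels present: e, x, i, x; each is a nucleus, giving 4 syllables.
/e…x/ gap (V1→V2): /sm/ is a licit onset in full, so it all attaches to the next syllable.
/x…i/ gap (V2→V3): /sl/ is a licit onset in full, so it all attaches to the next syllable.
/i…x/ gap (V3→V4): /bdm/ — longest licit onset from the right is /m/, leaving /bd/ as coda.
So the parse is zle.smx.slibd.mxg.
Syllable 4 is /mxg/ with coda /g/, so it is closed.

closed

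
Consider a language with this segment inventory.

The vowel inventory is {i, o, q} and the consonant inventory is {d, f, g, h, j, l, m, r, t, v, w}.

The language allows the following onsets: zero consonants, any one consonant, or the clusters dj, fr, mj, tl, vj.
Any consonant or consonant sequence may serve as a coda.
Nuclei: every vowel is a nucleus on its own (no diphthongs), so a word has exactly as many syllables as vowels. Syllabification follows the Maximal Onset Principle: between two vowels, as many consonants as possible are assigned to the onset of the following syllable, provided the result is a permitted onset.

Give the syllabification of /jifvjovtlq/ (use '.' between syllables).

The vowels are i, o, q — 3 nuclei, so 3 syllables.
σ1/σ2 boundary: /fvj/ — longest licit onset from the right is /vj/, leaving /f/ as coda.
σ2/σ3 boundary: /vtl/ splits as /v/ + /tl/ (/tl/ is the longest suffix that is a licit onset).

jif.vjov.tlq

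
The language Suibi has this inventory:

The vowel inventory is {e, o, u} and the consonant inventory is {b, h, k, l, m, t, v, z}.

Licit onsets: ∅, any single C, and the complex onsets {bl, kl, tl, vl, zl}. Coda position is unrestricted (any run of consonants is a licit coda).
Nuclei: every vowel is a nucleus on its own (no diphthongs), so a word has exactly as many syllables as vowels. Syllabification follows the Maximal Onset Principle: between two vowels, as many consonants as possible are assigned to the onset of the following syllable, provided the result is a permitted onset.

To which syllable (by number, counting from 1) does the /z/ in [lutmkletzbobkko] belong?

Nuclei (vowels): u, e, o, o → 4 syllables.
V1 /u/ – V2 /e/: cluster /tmkl/ — the longest permitted-onset suffix is /kl/; onset = /kl/, preceding coda = /tm/.
V2 /e/ – V3 /o/: cluster /tzb/ — the longest permitted-onset suffix is /b/; onset = /b/, preceding coda = /tz/.
V3 /o/ – V4 /o/: /bkk/ — longest licit onset from the right is /k/, leaving /bk/ as coda.
Putting it together: lutm.kletz.bobk.ko.
The /z/ is in the coda of syllable 2 (/kletz/).

2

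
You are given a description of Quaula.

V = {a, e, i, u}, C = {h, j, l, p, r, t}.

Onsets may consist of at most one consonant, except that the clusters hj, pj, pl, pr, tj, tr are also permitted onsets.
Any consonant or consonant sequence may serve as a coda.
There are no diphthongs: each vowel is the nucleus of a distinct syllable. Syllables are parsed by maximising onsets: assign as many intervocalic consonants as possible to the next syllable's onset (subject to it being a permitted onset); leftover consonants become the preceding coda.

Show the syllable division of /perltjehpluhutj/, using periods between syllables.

The vowels are e, e, u, u — 4 nuclei, so 4 syllables.
Between /e/ (V1) and /e/ (V2): /rltj/ — longest licit onset from the right is /tj/, leaving /rl/ as coda.
Between /e/ (V2) and /u/ (V3): /hpl/; trying suffixes from longest down, /pl/ is the first permitted one, so coda /h/ | onset /pl/.
Between /u/ (V3) and /u/ (V4): /h/ → onset of the next syllable (single consonants are always licit onsets).

perl.tjeh.plu.hutj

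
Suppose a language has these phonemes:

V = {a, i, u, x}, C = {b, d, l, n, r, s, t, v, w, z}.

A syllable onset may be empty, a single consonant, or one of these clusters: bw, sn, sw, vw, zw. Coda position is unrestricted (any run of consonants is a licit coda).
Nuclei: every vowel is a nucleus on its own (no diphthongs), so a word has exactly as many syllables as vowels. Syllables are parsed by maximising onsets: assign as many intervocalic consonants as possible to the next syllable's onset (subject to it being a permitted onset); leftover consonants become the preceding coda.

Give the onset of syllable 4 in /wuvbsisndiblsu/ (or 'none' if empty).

Nuclei (vowels): u, i, i, u → 4 syllables.
Between /u/ (V1) and /i/ (V2): /vbs/ — longest licit onset from the right is /s/, leaving /vb/ as coda.
Between /i/ (V2) and /i/ (V3): /snd/ splits as /sn/ + /d/ (/d/ is the longest suffix that is a licit onset).
Between /i/ (V3) and /u/ (V4): /bls/ — longest licit onset from the right is /s/, leaving /bl/ as coda.
So the parse is wuvb.sisn.dibl.su.
Syllable 4 is /su/: onset /s/, nucleus /u/, coda ∅.

s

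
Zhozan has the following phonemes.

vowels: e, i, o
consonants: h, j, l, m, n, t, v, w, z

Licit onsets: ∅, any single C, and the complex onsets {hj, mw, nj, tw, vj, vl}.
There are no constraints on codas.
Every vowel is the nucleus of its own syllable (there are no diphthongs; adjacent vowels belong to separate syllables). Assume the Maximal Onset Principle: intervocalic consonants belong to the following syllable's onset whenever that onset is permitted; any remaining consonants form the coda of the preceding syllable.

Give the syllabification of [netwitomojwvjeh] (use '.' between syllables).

Nuclei (vowels): e, i, o, o, e → 5 syllables.
Between /e/ (V1) and /i/ (V2): cluster /tw/ — /tw/ is itself a permitted onset, so the whole cluster goes right; preceding coda = ∅.
Between /i/ (V2) and /o/ (V3): just /t/ — single C goes to the following onset.
Between /o/ (V3) and /o/ (V4): just /m/ — single C goes to the following onset.
Between /o/ (V4) and /e/ (V5): /jwvj/ — longest licit onset from the right is /vj/, leaving /jw/ as coda.

ne.twi.to.mojw.vjeh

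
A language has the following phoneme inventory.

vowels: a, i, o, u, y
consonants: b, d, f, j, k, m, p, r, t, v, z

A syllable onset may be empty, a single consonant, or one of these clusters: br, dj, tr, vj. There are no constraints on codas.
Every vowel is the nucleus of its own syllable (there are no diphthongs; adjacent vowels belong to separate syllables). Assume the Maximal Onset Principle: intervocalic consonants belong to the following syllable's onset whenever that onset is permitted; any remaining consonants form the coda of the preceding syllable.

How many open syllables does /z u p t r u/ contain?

1

Vowels present: u, u; each is a nucleus, giving 2 syllables.
σ1/σ2 boundary: /ptr/; trying suffixes from longest down, /tr/ is the first permitted one, so coda /p/ | onset /tr/.
So the parse is zup.tru.
Classifying each syllable: /zup/ (closed), /tru/ (open).
Open syllables: 1.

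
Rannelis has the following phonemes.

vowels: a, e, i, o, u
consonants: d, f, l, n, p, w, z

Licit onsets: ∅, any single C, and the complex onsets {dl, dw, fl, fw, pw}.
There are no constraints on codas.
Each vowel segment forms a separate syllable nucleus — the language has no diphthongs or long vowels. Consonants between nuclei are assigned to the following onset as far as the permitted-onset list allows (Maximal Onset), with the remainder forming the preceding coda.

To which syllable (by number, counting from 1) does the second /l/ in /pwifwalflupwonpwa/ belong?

3

Nuclei (vowels): i, a, u, o, a → 5 syllables.
/i…a/ gap (V1→V2): /fw/ — entire cluster is a permitted onset → onset /fw/, coda ∅.
/a…u/ gap (V2→V3): /lfl/; trying suffixes from longest down, /fl/ is the first permitted one, so coda /l/ | onset /fl/.
/u…o/ gap (V3→V4): cluster /pw/ — /pw/ is itself a permitted onset, so the whole cluster goes right; preceding coda = ∅.
/o…a/ gap (V4→V5): /npw/; trying suffixes from longest down, /pw/ is the first permitted one, so coda /n/ | onset /pw/.
So the parse is pwi.fwal.flu.pwon.pwa.
The second /l/ is in the onset of syllable 3 (/flu/).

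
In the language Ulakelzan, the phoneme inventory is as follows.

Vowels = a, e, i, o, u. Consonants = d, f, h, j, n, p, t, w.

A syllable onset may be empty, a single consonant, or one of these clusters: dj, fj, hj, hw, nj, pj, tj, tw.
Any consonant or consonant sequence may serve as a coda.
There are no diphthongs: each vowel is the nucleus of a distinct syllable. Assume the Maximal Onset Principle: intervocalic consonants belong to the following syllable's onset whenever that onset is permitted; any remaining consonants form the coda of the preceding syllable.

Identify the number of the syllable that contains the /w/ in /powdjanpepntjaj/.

Nuclei (vowels): o, a, e, a → 4 syllables.
σ1/σ2 boundary: /wdj/ — longest licit onset from the right is /dj/, leaving /w/ as coda.
σ2/σ3 boundary: /np/ splits as /n/ + /p/ (/p/ is the longest suffix that is a licit onset).
σ3/σ4 boundary: cluster /pntj/ — the longest permitted-onset suffix is /tj/; onset = /tj/, preceding coda = /pn/.
Syllabification: pow.djan.pepn.tjaj.
The /w/ is in the coda of syllable 1 (/pow/).

1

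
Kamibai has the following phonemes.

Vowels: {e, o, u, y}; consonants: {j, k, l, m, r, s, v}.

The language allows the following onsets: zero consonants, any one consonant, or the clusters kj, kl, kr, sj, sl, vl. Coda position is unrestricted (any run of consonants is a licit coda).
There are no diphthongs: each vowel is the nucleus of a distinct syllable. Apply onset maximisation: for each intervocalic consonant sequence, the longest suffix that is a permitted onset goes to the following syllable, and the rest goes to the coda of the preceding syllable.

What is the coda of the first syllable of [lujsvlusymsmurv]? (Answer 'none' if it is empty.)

js

The vowels are u, u, y, u — 4 nuclei, so 4 syllables.
/u…u/ gap (V1→V2): /jsvl/ — longest licit onset from the right is /vl/, leaving /js/ as coda.
/u…y/ gap (V2→V3): /s/ → onset of the next syllable (single consonants are always licit onsets).
/y…u/ gap (V3→V4): /msm/; trying suffixes from longest down, /m/ is the first permitted one, so coda /ms/ | onset /m/.
Result: lujs.vlu.syms.murv.
Syllable 1 is /lujs/: onset /l/, nucleus /u/, coda /js/.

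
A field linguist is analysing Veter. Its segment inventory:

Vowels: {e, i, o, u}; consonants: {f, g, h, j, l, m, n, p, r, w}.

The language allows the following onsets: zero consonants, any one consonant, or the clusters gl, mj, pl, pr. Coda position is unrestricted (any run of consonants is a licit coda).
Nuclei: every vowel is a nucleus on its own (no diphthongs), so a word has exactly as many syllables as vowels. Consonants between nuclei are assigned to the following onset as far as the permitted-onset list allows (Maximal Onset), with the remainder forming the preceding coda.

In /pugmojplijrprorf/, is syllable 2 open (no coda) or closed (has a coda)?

closed

The vowels are u, o, i, o — 4 nuclei, so 4 syllables.
V1 /u/ – V2 /o/: cluster /gm/ — the longest permitted-onset suffix is /m/; onset = /m/, preceding coda = /g/.
V2 /o/ – V3 /i/: /jpl/ — longest licit onset from the right is /pl/, leaving /j/ as coda.
V3 /i/ – V4 /o/: /jrpr/; trying suffixes from longest down, /pr/ is the first permitted one, so coda /jr/ | onset /pr/.
So the parse is pug.moj.plijr.prorf.
Syllable 2 is /moj/ with coda /j/, so it is closed.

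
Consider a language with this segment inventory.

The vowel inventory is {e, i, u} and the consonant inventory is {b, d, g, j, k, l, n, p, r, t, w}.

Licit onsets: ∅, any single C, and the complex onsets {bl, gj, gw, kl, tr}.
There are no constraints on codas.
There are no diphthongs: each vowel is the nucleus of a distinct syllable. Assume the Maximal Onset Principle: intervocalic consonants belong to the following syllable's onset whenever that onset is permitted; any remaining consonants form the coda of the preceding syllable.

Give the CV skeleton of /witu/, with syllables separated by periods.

CV.CV

Vowels present: i, u; each is a nucleus, giving 2 syllables.
σ1/σ2 boundary: /t/ → onset of the next syllable (single consonants are always licit onsets).
So the parse is wi.tu.
Mapping each syllable to C/V: /wi/ → CV, /tu/ → CV.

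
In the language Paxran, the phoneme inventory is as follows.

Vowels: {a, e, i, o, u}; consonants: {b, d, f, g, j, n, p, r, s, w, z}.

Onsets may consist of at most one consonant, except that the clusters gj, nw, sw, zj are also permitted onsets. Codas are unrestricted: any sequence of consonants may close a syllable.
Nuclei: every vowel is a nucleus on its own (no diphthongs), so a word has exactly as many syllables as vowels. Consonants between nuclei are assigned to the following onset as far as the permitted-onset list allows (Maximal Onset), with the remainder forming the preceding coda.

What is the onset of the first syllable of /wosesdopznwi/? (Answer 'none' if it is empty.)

w

The vowels are o, e, o, i — 4 nuclei, so 4 syllables.
Between /o/ (V1) and /e/ (V2): /s/ is a single consonant, so it becomes the next onset.
Between /e/ (V2) and /o/ (V3): cluster /sd/ — the longest permitted-onset suffix is /d/; onset = /d/, preceding coda = /s/.
Between /o/ (V3) and /i/ (V4): /pznw/ splits as /pz/ + /nw/ (/nw/ is the longest suffix that is a licit onset).
Putting it together: wo.ses.dopz.nwi.
Syllable 1 is /wo/: onset /w/, nucleus /o/, coda ∅.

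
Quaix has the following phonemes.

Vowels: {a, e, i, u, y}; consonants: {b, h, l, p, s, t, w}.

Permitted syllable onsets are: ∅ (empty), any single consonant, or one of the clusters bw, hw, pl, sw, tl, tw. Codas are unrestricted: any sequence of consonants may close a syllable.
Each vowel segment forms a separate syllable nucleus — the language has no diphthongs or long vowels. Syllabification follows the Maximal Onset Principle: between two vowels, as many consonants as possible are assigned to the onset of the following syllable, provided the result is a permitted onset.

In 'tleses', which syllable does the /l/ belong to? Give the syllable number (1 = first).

Vowels present: e, e; each is a nucleus, giving 2 syllables.
/e…e/ gap (V1→V2): just /s/ — single C goes to the following onset.
Result: tle.ses.
The /l/ is in the onset of syllable 1 (/tle/).

1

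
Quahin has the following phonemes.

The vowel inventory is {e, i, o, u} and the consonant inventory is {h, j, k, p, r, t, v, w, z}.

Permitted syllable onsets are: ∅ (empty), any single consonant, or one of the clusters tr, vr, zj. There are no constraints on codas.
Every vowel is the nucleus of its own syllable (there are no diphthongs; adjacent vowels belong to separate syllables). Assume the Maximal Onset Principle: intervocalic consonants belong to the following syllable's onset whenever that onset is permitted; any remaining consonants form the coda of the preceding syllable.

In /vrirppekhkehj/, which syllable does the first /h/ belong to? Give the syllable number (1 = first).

The vowels are i, e, e — 3 nuclei, so 3 syllables.
σ1/σ2 boundary: /rpp/ — longest licit onset from the right is /p/, leaving /rp/ as coda.
σ2/σ3 boundary: /khk/ — longest licit onset from the right is /k/, leaving /kh/ as coda.
Putting it together: vrirp.pekh.kehj.
The first /h/ is in the coda of syllable 2 (/pekh/).

2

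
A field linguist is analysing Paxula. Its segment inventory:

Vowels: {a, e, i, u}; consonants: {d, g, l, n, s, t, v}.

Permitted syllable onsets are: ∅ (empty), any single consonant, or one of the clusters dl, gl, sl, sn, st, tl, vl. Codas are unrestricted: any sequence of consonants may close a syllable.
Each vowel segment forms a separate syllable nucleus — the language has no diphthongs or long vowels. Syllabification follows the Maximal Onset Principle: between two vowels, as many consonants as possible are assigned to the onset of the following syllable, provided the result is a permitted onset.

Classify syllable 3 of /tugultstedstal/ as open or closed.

Vowels present: u, u, e, a; each is a nucleus, giving 4 syllables.
Between /u/ (V1) and /u/ (V2): /g/ → onset of the next syllable (single consonants are always licit onsets).
Between /u/ (V2) and /e/ (V3): /ltst/ splits as /lt/ + /st/ (/st/ is the longest suffix that is a licit onset).
Between /e/ (V3) and /a/ (V4): /dst/ — longest licit onset from the right is /st/, leaving /d/ as coda.
Syllabification: tu.gult.sted.stal.
Syllable 3 is /sted/ with coda /d/, so it is closed.

closed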